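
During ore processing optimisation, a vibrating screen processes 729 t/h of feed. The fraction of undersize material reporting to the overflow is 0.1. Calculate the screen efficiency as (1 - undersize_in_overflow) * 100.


90.0%

Screen efficiency = (1 - fraction of undersize in overflow) * 100
= (1 - 0.1) * 100
= 0.9 * 100
= 90.0%


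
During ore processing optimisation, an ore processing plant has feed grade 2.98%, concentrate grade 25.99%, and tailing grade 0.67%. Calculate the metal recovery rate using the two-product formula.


Using the two-product formula:
R = 100 * c * (f - t) / (f * (c - t))
Numerator = 100 * 25.99 * (2.98 - 0.67)
= 100 * 25.99 * 2.31
= 6003.69
Denominator = 2.98 * (25.99 - 0.67)
= 2.98 * 25.32
= 75.4536
R = 6003.69 / 75.4536
= 79.568%

79.568%


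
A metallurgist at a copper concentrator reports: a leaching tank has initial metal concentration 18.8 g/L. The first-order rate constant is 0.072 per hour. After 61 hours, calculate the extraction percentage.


Compute the exponent:
-k * t = -0.072 * 61 = -4.392
Remaining concentration:
C = 18.8 * exp(-4.392)
= 18.8 * 0.01237595255
= 0.2326679079 g/L
Extracted = 18.8 - 0.2326679079 = 18.56733209 g/L
Extraction % = 18.56733209 / 18.8 * 100
= 98.7624%

98.7624%


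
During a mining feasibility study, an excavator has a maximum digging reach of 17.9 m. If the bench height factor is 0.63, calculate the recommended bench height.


Bench height = reach * factor
= 17.9 * 0.63
= 11.277 m

11.277 m


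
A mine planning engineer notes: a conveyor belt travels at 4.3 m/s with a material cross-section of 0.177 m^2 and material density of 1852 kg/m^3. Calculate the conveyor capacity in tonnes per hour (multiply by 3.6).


Volumetric flow = speed * area
= 4.3 * 0.177 = 0.7611 m^3/s
Mass flow = volumetric * density
= 0.7611 * 1852 = 1409.5572 kg/s
Convert to t/h: multiply by 3.6
Capacity = 1409.5572 * 3.6
= 5074.4059 t/h

5074.4059 t/h


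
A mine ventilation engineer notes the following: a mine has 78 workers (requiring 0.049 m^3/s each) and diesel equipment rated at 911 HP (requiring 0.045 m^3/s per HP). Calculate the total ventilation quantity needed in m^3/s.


44.817 m^3/s

Airflow for workers:
Q_people = 78 * 0.049 = 3.822 m^3/s
Airflow for diesel equipment:
Q_diesel = 911 * 0.045 = 40.995 m^3/s
Total ventilation:
Q_total = 3.822 + 40.995
= 44.817 m^3/s


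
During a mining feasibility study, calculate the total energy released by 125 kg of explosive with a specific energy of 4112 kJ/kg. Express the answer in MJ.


Energy = mass * specific_energy / 1000
= 125 * 4112 / 1000
= 514000 / 1000
= 514.0 MJ

514.0 MJ


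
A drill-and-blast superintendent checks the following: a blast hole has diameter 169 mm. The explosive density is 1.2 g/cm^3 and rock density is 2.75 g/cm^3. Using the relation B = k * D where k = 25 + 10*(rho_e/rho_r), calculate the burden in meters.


First, compute k:
rho_e / rho_r = 1.2 / 2.75 = 0.4363636364
k = 25 + 10 * 0.4363636364 = 29.36363636
Then, compute burden:
B = k * D / 1000 = 29.36363636 * 169 / 1000
= 4962.454545 / 1000
= 4.9625 m

4.9625 m


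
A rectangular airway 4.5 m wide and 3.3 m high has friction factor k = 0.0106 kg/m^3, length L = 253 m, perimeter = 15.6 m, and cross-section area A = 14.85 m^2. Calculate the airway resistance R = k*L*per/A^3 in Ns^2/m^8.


Compute the numerator:
k * L * per = 0.0106 * 253 * 15.6
= 41.83608
Compute the denominator:
A^3 = 14.85^3 = 3274.759125
Resistance:
R = 41.83608 / 3274.759125
= 0.0128 Ns^2/m^8

0.0128 Ns^2/m^8


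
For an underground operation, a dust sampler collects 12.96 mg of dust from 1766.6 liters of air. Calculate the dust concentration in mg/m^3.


7.3361 mg/m^3

Convert liters to m^3: 1 m^3 = 1000 L
Concentration = mass / volume * 1000
= 12.96 / 1766.6 * 1000
= 0.007336125892 * 1000
= 7.3361 mg/m^3


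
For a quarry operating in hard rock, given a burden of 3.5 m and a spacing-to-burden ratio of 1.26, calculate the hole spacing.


Spacing = burden * ratio
= 3.5 * 1.26
= 4.41 m

4.41 m


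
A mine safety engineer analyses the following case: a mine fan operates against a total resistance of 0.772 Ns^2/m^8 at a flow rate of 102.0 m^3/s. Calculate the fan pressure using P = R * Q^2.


Compute Q^2:
Q^2 = 102.0^2 = 10404.0
Compute pressure:
P = R * Q^2 = 0.772 * 10404.0
= 8031.888 Pa

8031.888 Pa


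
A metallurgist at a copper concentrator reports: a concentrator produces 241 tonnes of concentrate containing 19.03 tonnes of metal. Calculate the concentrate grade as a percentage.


7.8963%

Grade = (metal in concentrate / concentrate mass) * 100
= (19.03 / 241) * 100
= 0.0789626556 * 100
= 7.8963%


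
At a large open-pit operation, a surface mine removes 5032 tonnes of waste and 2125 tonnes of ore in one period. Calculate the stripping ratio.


2.368

Stripping ratio = waste tonnage / ore tonnage
= 5032 / 2125
= 2.368


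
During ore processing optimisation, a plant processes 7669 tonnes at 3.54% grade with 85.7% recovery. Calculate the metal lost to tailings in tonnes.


38.822 tonnes

Total metal in feed:
= 7669 * 3.54 / 100 = 271.4826 tonnes
Metal recovered:
= 271.4826 * 85.7 / 100 = 232.6605882 tonnes
Metal lost to tailings:
= 271.4826 - 232.6605882
= 38.822 tonnes


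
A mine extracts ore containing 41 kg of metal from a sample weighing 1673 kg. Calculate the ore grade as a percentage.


Ore grade = (metal mass / ore mass) * 100
= (41 / 1673) * 100
= 0.02450687388 * 100
= 2.4507%

2.4507%


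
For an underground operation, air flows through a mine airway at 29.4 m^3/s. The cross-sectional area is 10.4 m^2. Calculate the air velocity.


2.8269 m/s

Velocity = flow rate / cross-sectional area
= 29.4 / 10.4
= 2.8269 m/s


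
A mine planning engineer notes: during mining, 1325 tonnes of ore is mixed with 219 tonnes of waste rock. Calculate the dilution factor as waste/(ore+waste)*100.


14.1839%

Total material = ore + waste
= 1325 + 219 = 1544 tonnes
Dilution = waste / total * 100
= 219 / 1544 * 100
= 0.1418393782 * 100
= 14.1839%


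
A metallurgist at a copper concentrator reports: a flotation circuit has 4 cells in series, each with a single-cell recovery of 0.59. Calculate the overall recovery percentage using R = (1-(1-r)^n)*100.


Complement of single-cell recovery:
1 - r = 1 - 0.59 = 0.41
Raise to power n:
(1 - r)^4 = 0.41^4 = 0.02825761
Overall recovery:
R = (1 - 0.02825761) * 100
= 97.1742%

97.1742%


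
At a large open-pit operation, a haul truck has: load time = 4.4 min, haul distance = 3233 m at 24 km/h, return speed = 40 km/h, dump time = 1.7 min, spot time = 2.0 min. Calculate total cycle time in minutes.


21.032 min

Convert haul speed to m/min: 24 * 1000/60 = 400 m/min
Haul time = 3233 / 400 = 8.0825 min
Convert return speed to m/min: 40 * 1000/60 = 666.6666667 m/min
Return time = 3233 / 666.6666667 = 4.8495 min
Total cycle time:
= 4.4 + 8.0825 + 1.7 + 4.8495 + 2.0
= 21.032 min


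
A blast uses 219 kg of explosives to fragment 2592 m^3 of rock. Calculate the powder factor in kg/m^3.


Powder factor = explosive mass / rock volume
= 219 / 2592
= 0.0845 kg/m^3

0.0845 kg/m^3


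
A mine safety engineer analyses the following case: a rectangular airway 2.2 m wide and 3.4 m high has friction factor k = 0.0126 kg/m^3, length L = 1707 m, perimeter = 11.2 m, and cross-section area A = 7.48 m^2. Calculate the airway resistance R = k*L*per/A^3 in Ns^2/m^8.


0.5756 Ns^2/m^8

Compute the numerator:
k * L * per = 0.0126 * 1707 * 11.2
= 240.89184
Compute the denominator:
A^3 = 7.48^3 = 418.508992
Resistance:
R = 240.89184 / 418.508992
= 0.5756 Ns^2/m^8


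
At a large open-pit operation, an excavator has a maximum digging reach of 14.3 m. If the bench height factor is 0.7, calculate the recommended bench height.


Bench height = reach * factor
= 14.3 * 0.7
= 10.01 m

10.01 m


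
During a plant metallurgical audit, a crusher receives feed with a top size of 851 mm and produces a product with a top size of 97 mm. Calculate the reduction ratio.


8.7732

Reduction ratio = feed size / product size
= 851 / 97
= 8.7732


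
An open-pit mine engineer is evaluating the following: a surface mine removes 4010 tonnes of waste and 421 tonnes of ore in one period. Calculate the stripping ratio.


9.5249

Stripping ratio = waste tonnage / ore tonnage
= 4010 / 421
= 9.5249


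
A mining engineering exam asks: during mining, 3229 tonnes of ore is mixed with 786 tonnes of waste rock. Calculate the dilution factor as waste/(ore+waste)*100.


Total material = ore + waste
= 3229 + 786 = 4015 tonnes
Dilution = waste / total * 100
= 786 / 4015 * 100
= 0.195765878 * 100
= 19.5766%

19.5766%


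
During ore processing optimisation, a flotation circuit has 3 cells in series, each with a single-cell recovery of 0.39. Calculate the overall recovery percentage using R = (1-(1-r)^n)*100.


77.3019%

Complement of single-cell recovery:
1 - r = 1 - 0.39 = 0.61
Raise to power n:
(1 - r)^3 = 0.61^3 = 0.226981
Overall recovery:
R = (1 - 0.226981) * 100
= 77.3019%


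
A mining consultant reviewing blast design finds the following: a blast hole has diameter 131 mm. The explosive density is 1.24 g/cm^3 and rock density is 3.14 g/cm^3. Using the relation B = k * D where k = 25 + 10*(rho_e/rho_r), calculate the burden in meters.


First, compute k:
rho_e / rho_r = 1.24 / 3.14 = 0.3949044586
k = 25 + 10 * 0.3949044586 = 28.94904459
Then, compute burden:
B = k * D / 1000 = 28.94904459 * 131 / 1000
= 3792.324841 / 1000
= 3.7923 m

3.7923 m


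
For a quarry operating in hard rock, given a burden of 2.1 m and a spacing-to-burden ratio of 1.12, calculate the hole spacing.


Spacing = burden * ratio
= 2.1 * 1.12
= 2.352 m

2.352 m


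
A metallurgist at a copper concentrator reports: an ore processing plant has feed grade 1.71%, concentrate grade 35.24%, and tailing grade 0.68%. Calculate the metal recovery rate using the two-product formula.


Using the two-product formula:
R = 100 * c * (f - t) / (f * (c - t))
Numerator = 100 * 35.24 * (1.71 - 0.68)
= 100 * 35.24 * 1.03
= 3629.72
Denominator = 1.71 * (35.24 - 0.68)
= 1.71 * 34.56
= 59.0976
R = 3629.72 / 59.0976
= 61.4191%

61.4191%


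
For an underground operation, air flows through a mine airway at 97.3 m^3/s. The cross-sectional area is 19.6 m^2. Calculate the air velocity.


4.9643 m/s

Velocity = flow rate / cross-sectional area
= 97.3 / 19.6
= 4.9643 m/s


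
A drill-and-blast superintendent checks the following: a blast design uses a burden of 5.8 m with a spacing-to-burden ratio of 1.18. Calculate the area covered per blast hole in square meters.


39.6952 m^2

First, find the spacing:
Spacing = burden * ratio = 5.8 * 1.18
= 6.844 m
Then, calculate the area:
Area = burden * spacing = 5.8 * 6.844
= 39.6952 m^2


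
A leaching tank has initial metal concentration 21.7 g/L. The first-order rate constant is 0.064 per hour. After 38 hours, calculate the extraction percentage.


Compute the exponent:
-k * t = -0.064 * 38 = -2.432
Remaining concentration:
C = 21.7 * exp(-2.432)
= 21.7 * 0.08786093487
= 1.906582287 g/L
Extracted = 21.7 - 1.906582287 = 19.79341771 g/L
Extraction % = 19.79341771 / 21.7 * 100
= 91.2139%

91.2139%


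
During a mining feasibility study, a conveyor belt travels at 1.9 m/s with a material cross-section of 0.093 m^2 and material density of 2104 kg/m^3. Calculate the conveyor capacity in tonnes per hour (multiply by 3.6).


Volumetric flow = speed * area
= 1.9 * 0.093 = 0.1767 m^3/s
Mass flow = volumetric * density
= 0.1767 * 2104 = 371.7768 kg/s
Convert to t/h: multiply by 3.6
Capacity = 371.7768 * 3.6
= 1338.3965 t/h

1338.3965 t/h


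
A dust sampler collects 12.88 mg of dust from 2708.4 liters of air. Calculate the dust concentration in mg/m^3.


4.7556 mg/m^3

Convert liters to m^3: 1 m^3 = 1000 L
Concentration = mass / volume * 1000
= 12.88 / 2708.4 * 1000
= 0.004755575247 * 1000
= 4.7556 mg/m^3


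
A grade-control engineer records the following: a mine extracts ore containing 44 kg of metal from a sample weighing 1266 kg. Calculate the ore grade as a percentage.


3.4755%

Ore grade = (metal mass / ore mass) * 100
= (44 / 1266) * 100
= 0.03475513428 * 100
= 3.4755%


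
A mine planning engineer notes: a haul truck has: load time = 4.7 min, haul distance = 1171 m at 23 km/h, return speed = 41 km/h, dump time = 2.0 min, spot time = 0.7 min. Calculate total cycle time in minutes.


Convert haul speed to m/min: 23 * 1000/60 = 383.3333333 m/min
Haul time = 1171 / 383.3333333 = 3.054782609 min
Convert return speed to m/min: 41 * 1000/60 = 683.3333333 m/min
Return time = 1171 / 683.3333333 = 1.713658537 min
Total cycle time:
= 4.7 + 3.054782609 + 2.0 + 1.713658537 + 0.7
= 12.1684 min

12.1684 min


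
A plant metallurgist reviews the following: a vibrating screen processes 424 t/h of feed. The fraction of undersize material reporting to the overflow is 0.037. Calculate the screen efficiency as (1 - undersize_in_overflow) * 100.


96.3%

Screen efficiency = (1 - fraction of undersize in overflow) * 100
= (1 - 0.037) * 100
= 0.963 * 100
= 96.3%


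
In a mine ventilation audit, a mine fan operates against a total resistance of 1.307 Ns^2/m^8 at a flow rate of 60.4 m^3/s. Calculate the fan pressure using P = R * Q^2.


4768.1451 Pa

Compute Q^2:
Q^2 = 60.4^2 = 3648.16
Compute pressure:
P = R * Q^2 = 1.307 * 3648.16
= 4768.1451 Pa


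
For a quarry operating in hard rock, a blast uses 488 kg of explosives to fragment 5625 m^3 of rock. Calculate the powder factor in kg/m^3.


0.0868 kg/m^3

Powder factor = explosive mass / rock volume
= 488 / 5625
= 0.0868 kg/m^3


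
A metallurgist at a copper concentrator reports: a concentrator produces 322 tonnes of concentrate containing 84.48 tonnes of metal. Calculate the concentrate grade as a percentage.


Grade = (metal in concentrate / concentrate mass) * 100
= (84.48 / 322) * 100
= 0.2623602484 * 100
= 26.236%

26.236%


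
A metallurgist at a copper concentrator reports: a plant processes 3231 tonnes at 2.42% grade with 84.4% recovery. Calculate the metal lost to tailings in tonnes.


12.1977 tonnes

Total metal in feed:
= 3231 * 2.42 / 100 = 78.1902 tonnes
Metal recovered:
= 78.1902 * 84.4 / 100 = 65.9925288 tonnes
Metal lost to tailings:
= 78.1902 - 65.9925288
= 12.1977 tonnes


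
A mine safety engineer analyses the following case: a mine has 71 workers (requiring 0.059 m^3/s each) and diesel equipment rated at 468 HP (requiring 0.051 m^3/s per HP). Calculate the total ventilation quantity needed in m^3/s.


Airflow for workers:
Q_people = 71 * 0.059 = 4.189 m^3/s
Airflow for diesel equipment:
Q_diesel = 468 * 0.051 = 23.868 m^3/s
Total ventilation:
Q_total = 4.189 + 23.868
= 28.057 m^3/s

28.057 m^3/s


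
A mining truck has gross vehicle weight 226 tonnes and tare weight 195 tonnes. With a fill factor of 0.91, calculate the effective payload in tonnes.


28.21 tonnes

Maximum payload = gross - tare
= 226 - 195 = 31 tonnes
Effective payload = max payload * fill factor
= 31 * 0.91
= 28.21 tonnes


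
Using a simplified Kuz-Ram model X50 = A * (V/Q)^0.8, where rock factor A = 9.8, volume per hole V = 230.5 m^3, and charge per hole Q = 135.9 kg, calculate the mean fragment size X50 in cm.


14.955 cm

Compute V/Q:
V/Q = 230.5 / 135.9 = 1.696100074
Raise to the power 0.8:
(V/Q)^0.8 = 1.696100074^0.8 = 1.526023348
Multiply by A:
X50 = 9.8 * 1.526023348
= 14.955 cm


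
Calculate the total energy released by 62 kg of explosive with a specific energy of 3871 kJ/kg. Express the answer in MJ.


Energy = mass * specific_energy / 1000
= 62 * 3871 / 1000
= 240002 / 1000
= 240.002 MJ

240.002 MJ


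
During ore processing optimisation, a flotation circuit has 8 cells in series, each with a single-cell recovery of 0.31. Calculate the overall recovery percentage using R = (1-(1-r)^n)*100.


94.862%

Complement of single-cell recovery:
1 - r = 1 - 0.31 = 0.69
Raise to power n:
(1 - r)^8 = 0.69^8 = 0.05137983744
Overall recovery:
R = (1 - 0.05137983744) * 100
= 94.862%


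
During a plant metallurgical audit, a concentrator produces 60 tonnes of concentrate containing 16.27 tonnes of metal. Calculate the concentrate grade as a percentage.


27.1167%

Grade = (metal in concentrate / concentrate mass) * 100
= (16.27 / 60) * 100
= 0.2711666667 * 100
= 27.1167%


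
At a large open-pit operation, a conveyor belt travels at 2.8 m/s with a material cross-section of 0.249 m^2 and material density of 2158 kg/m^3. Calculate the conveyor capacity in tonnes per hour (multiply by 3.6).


Volumetric flow = speed * area
= 2.8 * 0.249 = 0.6972 m^3/s
Mass flow = volumetric * density
= 0.6972 * 2158 = 1504.5576 kg/s
Convert to t/h: multiply by 3.6
Capacity = 1504.5576 * 3.6
= 5416.4074 t/h

5416.4074 t/h


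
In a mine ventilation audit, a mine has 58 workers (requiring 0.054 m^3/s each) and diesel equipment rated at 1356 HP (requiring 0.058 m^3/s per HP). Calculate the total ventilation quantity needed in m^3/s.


81.78 m^3/s

Airflow for workers:
Q_people = 58 * 0.054 = 3.132 m^3/s
Airflow for diesel equipment:
Q_diesel = 1356 * 0.058 = 78.648 m^3/s
Total ventilation:
Q_total = 3.132 + 78.648
= 81.78 m^3/s


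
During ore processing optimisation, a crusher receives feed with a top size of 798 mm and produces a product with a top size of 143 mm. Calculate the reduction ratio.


5.5804

Reduction ratio = feed size / product size
= 798 / 143
= 5.5804


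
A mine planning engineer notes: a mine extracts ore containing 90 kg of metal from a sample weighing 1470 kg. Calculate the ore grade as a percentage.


Ore grade = (metal mass / ore mass) * 100
= (90 / 1470) * 100
= 0.0612244898 * 100
= 6.1224%

6.1224%


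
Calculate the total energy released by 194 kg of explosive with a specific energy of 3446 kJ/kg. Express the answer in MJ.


Energy = mass * specific_energy / 1000
= 194 * 3446 / 1000
= 668524 / 1000
= 668.524 MJ

668.524 MJ


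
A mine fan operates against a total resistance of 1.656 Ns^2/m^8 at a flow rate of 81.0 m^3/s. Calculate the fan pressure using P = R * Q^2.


10865.016 Pa

Compute Q^2:
Q^2 = 81.0^2 = 6561.0
Compute pressure:
P = R * Q^2 = 1.656 * 6561.0
= 10865.016 Pa


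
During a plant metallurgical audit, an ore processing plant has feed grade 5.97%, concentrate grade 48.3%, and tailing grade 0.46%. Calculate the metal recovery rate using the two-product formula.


Using the two-product formula:
R = 100 * c * (f - t) / (f * (c - t))
Numerator = 100 * 48.3 * (5.97 - 0.46)
= 100 * 48.3 * 5.51
= 26613.3
Denominator = 5.97 * (48.3 - 0.46)
= 5.97 * 47.84
= 285.6048
R = 26613.3 / 285.6048
= 93.1823%

93.1823%


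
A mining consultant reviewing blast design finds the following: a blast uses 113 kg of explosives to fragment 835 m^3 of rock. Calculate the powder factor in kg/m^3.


0.1353 kg/m^3

Powder factor = explosive mass / rock volume
= 113 / 835
= 0.1353 kg/m^3


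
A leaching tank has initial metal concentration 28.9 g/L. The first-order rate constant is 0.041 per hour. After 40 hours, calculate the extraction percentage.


80.602%

Compute the exponent:
-k * t = -0.041 * 40 = -1.64
Remaining concentration:
C = 28.9 * exp(-1.64)
= 28.9 * 0.1939800423
= 5.606023222 g/L
Extracted = 28.9 - 5.606023222 = 23.29397678 g/L
Extraction % = 23.29397678 / 28.9 * 100
= 80.602%


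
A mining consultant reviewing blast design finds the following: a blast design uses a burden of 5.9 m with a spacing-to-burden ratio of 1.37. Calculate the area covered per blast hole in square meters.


First, find the spacing:
Spacing = burden * ratio = 5.9 * 1.37
= 8.083 m
Then, calculate the area:
Area = burden * spacing = 5.9 * 8.083
= 47.6897 m^2

47.6897 m^2


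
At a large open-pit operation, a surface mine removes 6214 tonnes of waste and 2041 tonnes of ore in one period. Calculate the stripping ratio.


3.0446

Stripping ratio = waste tonnage / ore tonnage
= 6214 / 2041
= 3.0446


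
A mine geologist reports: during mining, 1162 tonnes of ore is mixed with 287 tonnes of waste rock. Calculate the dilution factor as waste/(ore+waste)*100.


19.8068%

Total material = ore + waste
= 1162 + 287 = 1449 tonnes
Dilution = waste / total * 100
= 287 / 1449 * 100
= 0.1980676329 * 100
= 19.8068%


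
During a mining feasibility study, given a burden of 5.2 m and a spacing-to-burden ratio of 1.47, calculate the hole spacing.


7.644 m

Spacing = burden * ratio
= 5.2 * 1.47
= 7.644 m


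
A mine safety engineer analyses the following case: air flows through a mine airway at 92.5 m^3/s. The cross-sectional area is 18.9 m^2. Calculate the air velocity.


4.8942 m/s

Velocity = flow rate / cross-sectional area
= 92.5 / 18.9
= 4.8942 m/s


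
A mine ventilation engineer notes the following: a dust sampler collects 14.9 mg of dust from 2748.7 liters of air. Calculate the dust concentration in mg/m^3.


Convert liters to m^3: 1 m^3 = 1000 L
Concentration = mass / volume * 1000
= 14.9 / 2748.7 * 1000
= 0.005420744352 * 1000
= 5.4207 mg/m^3

5.4207 mg/m^3


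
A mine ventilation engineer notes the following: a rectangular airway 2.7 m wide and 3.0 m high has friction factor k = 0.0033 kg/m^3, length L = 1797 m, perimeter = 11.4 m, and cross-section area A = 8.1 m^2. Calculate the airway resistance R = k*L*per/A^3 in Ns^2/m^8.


Compute the numerator:
k * L * per = 0.0033 * 1797 * 11.4
= 67.60314
Compute the denominator:
A^3 = 8.1^3 = 531.441
Resistance:
R = 67.60314 / 531.441
= 0.1272 Ns^2/m^8

0.1272 Ns^2/m^8


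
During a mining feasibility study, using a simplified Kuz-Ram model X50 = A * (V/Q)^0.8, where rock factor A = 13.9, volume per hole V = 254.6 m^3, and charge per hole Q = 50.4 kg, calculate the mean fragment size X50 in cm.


Compute V/Q:
V/Q = 254.6 / 50.4 = 5.051587302
Raise to the power 0.8:
(V/Q)^0.8 = 5.051587302^0.8 = 3.653779126
Multiply by A:
X50 = 13.9 * 3.653779126
= 50.7875 cm

50.7875 cm


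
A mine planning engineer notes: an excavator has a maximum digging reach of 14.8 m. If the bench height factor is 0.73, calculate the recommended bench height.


10.804 m

Bench height = reach * factor
= 14.8 * 0.73
= 10.804 m


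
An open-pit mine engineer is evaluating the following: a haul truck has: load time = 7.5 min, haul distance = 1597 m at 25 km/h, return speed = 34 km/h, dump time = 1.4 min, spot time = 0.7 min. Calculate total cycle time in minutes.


Convert haul speed to m/min: 25 * 1000/60 = 416.6666667 m/min
Haul time = 1597 / 416.6666667 = 3.8328 min
Convert return speed to m/min: 34 * 1000/60 = 566.6666667 m/min
Return time = 1597 / 566.6666667 = 2.818235294 min
Total cycle time:
= 7.5 + 3.8328 + 1.4 + 2.818235294 + 0.7
= 16.251 min

16.251 min


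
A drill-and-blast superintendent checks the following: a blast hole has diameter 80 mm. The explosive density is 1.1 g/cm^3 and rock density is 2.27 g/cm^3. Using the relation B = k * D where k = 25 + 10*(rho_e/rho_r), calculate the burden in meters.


First, compute k:
rho_e / rho_r = 1.1 / 2.27 = 0.4845814978
k = 25 + 10 * 0.4845814978 = 29.84581498
Then, compute burden:
B = k * D / 1000 = 29.84581498 * 80 / 1000
= 2387.665198 / 1000
= 2.3877 m

2.3877 m


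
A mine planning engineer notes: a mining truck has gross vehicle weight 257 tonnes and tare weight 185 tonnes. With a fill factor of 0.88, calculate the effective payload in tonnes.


63.36 tonnes

Maximum payload = gross - tare
= 257 - 185 = 72 tonnes
Effective payload = max payload * fill factor
= 72 * 0.88
= 63.36 tonnes


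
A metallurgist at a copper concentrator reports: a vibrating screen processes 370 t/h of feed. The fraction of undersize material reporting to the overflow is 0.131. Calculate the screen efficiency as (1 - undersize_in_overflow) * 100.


Screen efficiency = (1 - fraction of undersize in overflow) * 100
= (1 - 0.131) * 100
= 0.869 * 100
= 86.9%

86.9%


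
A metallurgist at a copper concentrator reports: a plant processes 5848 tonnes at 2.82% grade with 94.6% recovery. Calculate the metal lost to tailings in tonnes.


Total metal in feed:
= 5848 * 2.82 / 100 = 164.9136 tonnes
Metal recovered:
= 164.9136 * 94.6 / 100 = 156.0082656 tonnes
Metal lost to tailings:
= 164.9136 - 156.0082656
= 8.9053 tonnes

8.9053 tonnes


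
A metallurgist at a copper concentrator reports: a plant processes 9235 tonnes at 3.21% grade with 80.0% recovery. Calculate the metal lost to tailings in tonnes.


59.2887 tonnes

Total metal in feed:
= 9235 * 3.21 / 100 = 296.4435 tonnes
Metal recovered:
= 296.4435 * 80.0 / 100 = 237.1548 tonnes
Metal lost to tailings:
= 296.4435 - 237.1548
= 59.2887 tonnes


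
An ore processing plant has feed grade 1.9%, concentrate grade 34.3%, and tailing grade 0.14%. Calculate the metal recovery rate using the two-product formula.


93.0112%

Using the two-product formula:
R = 100 * c * (f - t) / (f * (c - t))
Numerator = 100 * 34.3 * (1.9 - 0.14)
= 100 * 34.3 * 1.76
= 6036.8
Denominator = 1.9 * (34.3 - 0.14)
= 1.9 * 34.16
= 64.904
R = 6036.8 / 64.904
= 93.0112%


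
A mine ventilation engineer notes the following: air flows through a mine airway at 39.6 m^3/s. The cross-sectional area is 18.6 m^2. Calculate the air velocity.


Velocity = flow rate / cross-sectional area
= 39.6 / 18.6
= 2.129 m/s

2.129 m/s


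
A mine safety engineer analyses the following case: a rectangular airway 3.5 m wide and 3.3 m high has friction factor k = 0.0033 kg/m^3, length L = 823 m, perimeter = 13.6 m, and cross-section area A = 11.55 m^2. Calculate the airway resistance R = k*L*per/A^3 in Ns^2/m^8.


Compute the numerator:
k * L * per = 0.0033 * 823 * 13.6
= 36.93624
Compute the denominator:
A^3 = 11.55^3 = 1540.798875
Resistance:
R = 36.93624 / 1540.798875
= 0.024 Ns^2/m^8

0.024 Ns^2/m^8


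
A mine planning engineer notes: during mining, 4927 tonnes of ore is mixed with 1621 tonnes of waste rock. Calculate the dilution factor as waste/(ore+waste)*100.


24.7557%

Total material = ore + waste
= 4927 + 1621 = 6548 tonnes
Dilution = waste / total * 100
= 1621 / 6548 * 100
= 0.2475565058 * 100
= 24.7557%


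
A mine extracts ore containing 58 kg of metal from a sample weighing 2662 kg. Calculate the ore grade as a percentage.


Ore grade = (metal mass / ore mass) * 100
= (58 / 2662) * 100
= 0.02178812923 * 100
= 2.1788%

2.1788%


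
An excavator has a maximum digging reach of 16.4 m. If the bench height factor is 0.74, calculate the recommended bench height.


12.136 m

Bench height = reach * factor
= 16.4 * 0.74
= 12.136 m


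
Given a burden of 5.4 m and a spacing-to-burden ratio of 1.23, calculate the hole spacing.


Spacing = burden * ratio
= 5.4 * 1.23
= 6.642 m

6.642 m


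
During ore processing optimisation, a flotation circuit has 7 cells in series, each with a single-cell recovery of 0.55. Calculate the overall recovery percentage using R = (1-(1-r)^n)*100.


Complement of single-cell recovery:
1 - r = 1 - 0.55 = 0.45
Raise to power n:
(1 - r)^7 = 0.45^7 = 0.003736694531
Overall recovery:
R = (1 - 0.003736694531) * 100
= 99.6263%

99.6263%


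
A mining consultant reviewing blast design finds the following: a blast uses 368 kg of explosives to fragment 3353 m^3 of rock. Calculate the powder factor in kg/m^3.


0.1098 kg/m^3

Powder factor = explosive mass / rock volume
= 368 / 3353
= 0.1098 kg/m^3


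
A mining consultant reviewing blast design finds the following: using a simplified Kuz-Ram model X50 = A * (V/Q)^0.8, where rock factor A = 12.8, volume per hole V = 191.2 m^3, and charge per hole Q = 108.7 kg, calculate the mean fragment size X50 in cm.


20.1102 cm

Compute V/Q:
V/Q = 191.2 / 108.7 = 1.758969641
Raise to the power 0.8:
(V/Q)^0.8 = 1.758969641^0.8 = 1.571110297
Multiply by A:
X50 = 12.8 * 1.571110297
= 20.1102 cm


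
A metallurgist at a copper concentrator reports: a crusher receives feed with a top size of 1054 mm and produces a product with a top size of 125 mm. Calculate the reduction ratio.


8.432

Reduction ratio = feed size / product size
= 1054 / 125
= 8.432


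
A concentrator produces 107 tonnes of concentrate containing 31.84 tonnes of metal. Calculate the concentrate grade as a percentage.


29.757%

Grade = (metal in concentrate / concentrate mass) * 100
= (31.84 / 107) * 100
= 0.2975700935 * 100
= 29.757%


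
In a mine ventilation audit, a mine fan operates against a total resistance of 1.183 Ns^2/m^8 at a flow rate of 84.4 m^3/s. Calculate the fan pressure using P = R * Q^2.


8426.9349 Pa

Compute Q^2:
Q^2 = 84.4^2 = 7123.36
Compute pressure:
P = R * Q^2 = 1.183 * 7123.36
= 8426.9349 Pa


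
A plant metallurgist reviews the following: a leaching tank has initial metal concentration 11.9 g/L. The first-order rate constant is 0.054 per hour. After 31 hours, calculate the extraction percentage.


81.2504%

Compute the exponent:
-k * t = -0.054 * 31 = -1.674
Remaining concentration:
C = 11.9 * exp(-1.674)
= 11.9 * 0.1874955813
= 2.231197418 g/L
Extracted = 11.9 - 2.231197418 = 9.668802582 g/L
Extraction % = 9.668802582 / 11.9 * 100
= 81.2504%


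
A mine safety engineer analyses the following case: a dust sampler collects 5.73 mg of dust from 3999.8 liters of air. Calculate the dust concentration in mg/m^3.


Convert liters to m^3: 1 m^3 = 1000 L
Concentration = mass / volume * 1000
= 5.73 / 3999.8 * 1000
= 0.001432571629 * 1000
= 1.4326 mg/m^3

1.4326 mg/m^3


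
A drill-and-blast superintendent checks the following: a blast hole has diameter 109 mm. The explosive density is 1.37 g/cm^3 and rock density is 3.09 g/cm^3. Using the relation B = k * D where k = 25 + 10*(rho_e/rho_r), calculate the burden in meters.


First, compute k:
rho_e / rho_r = 1.37 / 3.09 = 0.4433656958
k = 25 + 10 * 0.4433656958 = 29.43365696
Then, compute burden:
B = k * D / 1000 = 29.43365696 * 109 / 1000
= 3208.268608 / 1000
= 3.2083 m

3.2083 m


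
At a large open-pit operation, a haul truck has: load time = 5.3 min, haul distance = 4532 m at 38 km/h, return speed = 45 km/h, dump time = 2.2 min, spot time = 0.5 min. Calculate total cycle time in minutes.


Convert haul speed to m/min: 38 * 1000/60 = 633.3333333 m/min
Haul time = 4532 / 633.3333333 = 7.155789474 min
Convert return speed to m/min: 45 * 1000/60 = 750 m/min
Return time = 4532 / 750 = 6.042666667 min
Total cycle time:
= 5.3 + 7.155789474 + 2.2 + 6.042666667 + 0.5
= 21.1985 min

21.1985 min


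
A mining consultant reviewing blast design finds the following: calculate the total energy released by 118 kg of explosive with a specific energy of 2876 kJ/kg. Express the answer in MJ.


Energy = mass * specific_energy / 1000
= 118 * 2876 / 1000
= 339368 / 1000
= 339.368 MJ

339.368 MJ


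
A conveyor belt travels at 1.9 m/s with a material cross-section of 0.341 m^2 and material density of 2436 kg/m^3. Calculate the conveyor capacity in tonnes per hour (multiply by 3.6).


Volumetric flow = speed * area
= 1.9 * 0.341 = 0.6479 m^3/s
Mass flow = volumetric * density
= 0.6479 * 2436 = 1578.2844 kg/s
Convert to t/h: multiply by 3.6
Capacity = 1578.2844 * 3.6
= 5681.8238 t/h

5681.8238 t/h


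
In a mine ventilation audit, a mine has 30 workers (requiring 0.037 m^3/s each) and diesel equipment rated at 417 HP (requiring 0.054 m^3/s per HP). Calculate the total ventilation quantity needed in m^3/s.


Airflow for workers:
Q_people = 30 * 0.037 = 1.11 m^3/s
Airflow for diesel equipment:
Q_diesel = 417 * 0.054 = 22.518 m^3/s
Total ventilation:
Q_total = 1.11 + 22.518
= 23.628 m^3/s

23.628 m^3/s


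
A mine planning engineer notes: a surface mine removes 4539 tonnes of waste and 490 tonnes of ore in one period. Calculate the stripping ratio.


9.2633

Stripping ratio = waste tonnage / ore tonnage
= 4539 / 490
= 9.2633


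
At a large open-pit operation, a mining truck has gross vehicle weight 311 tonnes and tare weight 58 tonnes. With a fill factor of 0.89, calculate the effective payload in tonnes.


225.17 tonnes

Maximum payload = gross - tare
= 311 - 58 = 253 tonnes
Effective payload = max payload * fill factor
= 253 * 0.89
= 225.17 tonnes


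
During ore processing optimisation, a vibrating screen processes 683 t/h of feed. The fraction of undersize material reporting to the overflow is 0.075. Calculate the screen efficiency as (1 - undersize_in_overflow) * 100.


92.5%

Screen efficiency = (1 - fraction of undersize in overflow) * 100
= (1 - 0.075) * 100
= 0.925 * 100
= 92.5%


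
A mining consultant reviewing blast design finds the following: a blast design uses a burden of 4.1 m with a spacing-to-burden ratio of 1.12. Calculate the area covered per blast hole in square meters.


18.8272 m^2

First, find the spacing:
Spacing = burden * ratio = 4.1 * 1.12
= 4.592 m
Then, calculate the area:
Area = burden * spacing = 4.1 * 4.592
= 18.8272 m^2


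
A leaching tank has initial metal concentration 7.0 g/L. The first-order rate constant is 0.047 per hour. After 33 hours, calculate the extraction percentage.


Compute the exponent:
-k * t = -0.047 * 33 = -1.551
Remaining concentration:
C = 7.0 * exp(-1.551)
= 7.0 * 0.2120358319
= 1.484250824 g/L
Extracted = 7.0 - 1.484250824 = 5.515749176 g/L
Extraction % = 5.515749176 / 7.0 * 100
= 78.7964%

78.7964%


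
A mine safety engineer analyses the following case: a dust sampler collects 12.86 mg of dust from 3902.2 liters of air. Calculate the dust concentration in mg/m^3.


3.2956 mg/m^3

Convert liters to m^3: 1 m^3 = 1000 L
Concentration = mass / volume * 1000
= 12.86 / 3902.2 * 1000
= 0.003295576854 * 1000
= 3.2956 mg/m^3


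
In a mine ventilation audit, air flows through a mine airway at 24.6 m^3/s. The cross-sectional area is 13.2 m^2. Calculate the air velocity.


1.8636 m/s

Velocity = flow rate / cross-sectional area
= 24.6 / 13.2
= 1.8636 m/s


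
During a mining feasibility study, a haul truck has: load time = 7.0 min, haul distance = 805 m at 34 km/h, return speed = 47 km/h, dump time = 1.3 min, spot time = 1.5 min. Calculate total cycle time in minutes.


12.2482 min

Convert haul speed to m/min: 34 * 1000/60 = 566.6666667 m/min
Haul time = 805 / 566.6666667 = 1.420588235 min
Convert return speed to m/min: 47 * 1000/60 = 783.3333333 m/min
Return time = 805 / 783.3333333 = 1.027659574 min
Total cycle time:
= 7.0 + 1.420588235 + 1.3 + 1.027659574 + 1.5
= 12.2482 min


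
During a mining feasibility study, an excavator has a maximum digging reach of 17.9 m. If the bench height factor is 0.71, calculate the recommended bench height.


12.709 m

Bench height = reach * factor
= 17.9 * 0.71
= 12.709 m


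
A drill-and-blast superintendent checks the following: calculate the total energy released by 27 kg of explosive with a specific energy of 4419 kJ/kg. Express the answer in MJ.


119.313 MJ

Energy = mass * specific_energy / 1000
= 27 * 4419 / 1000
= 119313 / 1000
= 119.313 MJ


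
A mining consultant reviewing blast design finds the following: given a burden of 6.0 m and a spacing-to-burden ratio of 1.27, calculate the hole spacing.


Spacing = burden * ratio
= 6.0 * 1.27
= 7.62 m

7.62 m


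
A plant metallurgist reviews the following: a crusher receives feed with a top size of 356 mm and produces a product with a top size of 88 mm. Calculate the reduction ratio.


Reduction ratio = feed size / product size
= 356 / 88
= 4.0455

4.0455


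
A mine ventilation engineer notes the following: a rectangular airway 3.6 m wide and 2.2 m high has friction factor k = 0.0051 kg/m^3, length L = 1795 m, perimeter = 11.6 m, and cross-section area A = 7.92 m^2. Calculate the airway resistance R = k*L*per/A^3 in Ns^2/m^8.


0.2138 Ns^2/m^8

Compute the numerator:
k * L * per = 0.0051 * 1795 * 11.6
= 106.1922
Compute the denominator:
A^3 = 7.92^3 = 496.793088
Resistance:
R = 106.1922 / 496.793088
= 0.2138 Ns^2/m^8


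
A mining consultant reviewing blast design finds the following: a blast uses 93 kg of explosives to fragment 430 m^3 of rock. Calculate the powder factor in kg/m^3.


Powder factor = explosive mass / rock volume
= 93 / 430
= 0.2163 kg/m^3

0.2163 kg/m^3


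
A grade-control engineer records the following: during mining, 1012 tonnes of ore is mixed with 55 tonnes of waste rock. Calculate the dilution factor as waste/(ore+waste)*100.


Total material = ore + waste
= 1012 + 55 = 1067 tonnes
Dilution = waste / total * 100
= 55 / 1067 * 100
= 0.05154639175 * 100
= 5.1546%

5.1546%


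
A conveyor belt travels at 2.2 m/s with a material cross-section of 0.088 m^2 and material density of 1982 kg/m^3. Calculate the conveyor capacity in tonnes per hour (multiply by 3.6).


Volumetric flow = speed * area
= 2.2 * 0.088 = 0.1936 m^3/s
Mass flow = volumetric * density
= 0.1936 * 1982 = 383.7152 kg/s
Convert to t/h: multiply by 3.6
Capacity = 383.7152 * 3.6
= 1381.3747 t/h

1381.3747 t/h


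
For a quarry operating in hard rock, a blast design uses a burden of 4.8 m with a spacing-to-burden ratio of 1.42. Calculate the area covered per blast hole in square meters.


First, find the spacing:
Spacing = burden * ratio = 4.8 * 1.42
= 6.816 m
Then, calculate the area:
Area = burden * spacing = 4.8 * 6.816
= 32.7168 m^2

32.7168 m^2


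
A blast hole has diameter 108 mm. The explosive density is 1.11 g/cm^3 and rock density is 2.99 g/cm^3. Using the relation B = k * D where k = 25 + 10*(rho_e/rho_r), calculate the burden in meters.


3.1009 m

First, compute k:
rho_e / rho_r = 1.11 / 2.99 = 0.3712374582
k = 25 + 10 * 0.3712374582 = 28.71237458
Then, compute burden:
B = k * D / 1000 = 28.71237458 * 108 / 1000
= 3100.936455 / 1000
= 3.1009 m


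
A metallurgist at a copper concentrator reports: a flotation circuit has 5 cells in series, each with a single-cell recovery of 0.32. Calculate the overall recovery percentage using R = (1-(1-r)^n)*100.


Complement of single-cell recovery:
1 - r = 1 - 0.32 = 0.68
Raise to power n:
(1 - r)^5 = 0.68^5 = 0.1453933568
Overall recovery:
R = (1 - 0.1453933568) * 100
= 85.4607%

85.4607%


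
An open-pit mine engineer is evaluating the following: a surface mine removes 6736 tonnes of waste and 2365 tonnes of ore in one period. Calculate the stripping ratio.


2.8482

Stripping ratio = waste tonnage / ore tonnage
= 6736 / 2365
= 2.8482


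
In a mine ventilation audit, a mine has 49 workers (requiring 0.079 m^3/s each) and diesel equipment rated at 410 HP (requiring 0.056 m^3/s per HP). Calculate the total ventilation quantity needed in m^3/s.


Airflow for workers:
Q_people = 49 * 0.079 = 3.871 m^3/s
Airflow for diesel equipment:
Q_diesel = 410 * 0.056 = 22.96 m^3/s
Total ventilation:
Q_total = 3.871 + 22.96
= 26.831 m^3/s

26.831 m^3/s


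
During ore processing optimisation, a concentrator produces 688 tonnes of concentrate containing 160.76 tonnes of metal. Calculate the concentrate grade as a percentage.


23.3663%

Grade = (metal in concentrate / concentrate mass) * 100
= (160.76 / 688) * 100
= 0.2336627907 * 100
= 23.3663%


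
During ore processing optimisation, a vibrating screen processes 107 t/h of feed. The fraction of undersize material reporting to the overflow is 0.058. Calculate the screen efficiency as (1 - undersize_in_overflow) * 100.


Screen efficiency = (1 - fraction of undersize in overflow) * 100
= (1 - 0.058) * 100
= 0.942 * 100
= 94.2%

94.2%


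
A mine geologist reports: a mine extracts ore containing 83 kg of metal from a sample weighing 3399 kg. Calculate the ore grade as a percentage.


Ore grade = (metal mass / ore mass) * 100
= (83 / 3399) * 100
= 0.02441894675 * 100
= 2.4419%

2.4419%


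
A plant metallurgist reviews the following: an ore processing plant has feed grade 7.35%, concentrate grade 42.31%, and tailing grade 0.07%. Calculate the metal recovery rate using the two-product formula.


99.2118%

Using the two-product formula:
R = 100 * c * (f - t) / (f * (c - t))
Numerator = 100 * 42.31 * (7.35 - 0.07)
= 100 * 42.31 * 7.28
= 30801.68
Denominator = 7.35 * (42.31 - 0.07)
= 7.35 * 42.24
= 310.464
R = 30801.68 / 310.464
= 99.2118%
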